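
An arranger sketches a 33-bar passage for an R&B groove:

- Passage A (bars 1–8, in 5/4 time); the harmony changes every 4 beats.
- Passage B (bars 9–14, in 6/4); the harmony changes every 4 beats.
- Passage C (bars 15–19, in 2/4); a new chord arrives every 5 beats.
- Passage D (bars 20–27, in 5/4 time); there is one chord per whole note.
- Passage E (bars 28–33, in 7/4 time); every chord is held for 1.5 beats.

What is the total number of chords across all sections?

59 chords

A: 8 bars × 5 beats = 40 beats; 4 beats/chord → 10 chords.
B: 6 bars × 6 beats = 36 beats; 4 beats/chord → 9 chords.
C: 5 bars × 2 beats = 10 beats; 5 beats/chord → 2 chords.
D: 8 bars × 5 beats = 40 beats; 4 beats/chord → 10 chords.
E: 6 bars × 7 beats = 42 beats; 1.5 beats/chord → 28 chords.
Total: 10 + 9 + 2 + 10 + 28 = 59.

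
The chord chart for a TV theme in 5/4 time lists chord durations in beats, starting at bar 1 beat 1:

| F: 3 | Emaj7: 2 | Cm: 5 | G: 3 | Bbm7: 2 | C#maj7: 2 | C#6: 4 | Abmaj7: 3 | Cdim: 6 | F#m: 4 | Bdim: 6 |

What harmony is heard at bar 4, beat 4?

Beat 4 of bar 4 is beat (4−1)×5 + 4 = 19 overall.
Running totals: F ends at 3, Emaj7 ends at 5, Cm ends at 10, G ends at 13, Bbm7 ends at 15, C#maj7 ends at 17, C#6 ends at 21.
Beat 19 falls within C#6.

C#6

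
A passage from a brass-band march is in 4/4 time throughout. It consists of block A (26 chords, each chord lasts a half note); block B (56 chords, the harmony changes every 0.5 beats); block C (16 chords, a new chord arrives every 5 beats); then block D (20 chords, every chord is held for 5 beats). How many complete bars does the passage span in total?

65 bars

A: 26 × 2 = 52 beats = 13 bars.
B: 56 × 0.5 = 28 beats = 7 bars.
C: 16 × 5 = 80 beats = 20 bars.
D: 20 × 5 = 100 beats = 25 bars.
Total: 13 + 7 + 20 + 25 = 65 bars.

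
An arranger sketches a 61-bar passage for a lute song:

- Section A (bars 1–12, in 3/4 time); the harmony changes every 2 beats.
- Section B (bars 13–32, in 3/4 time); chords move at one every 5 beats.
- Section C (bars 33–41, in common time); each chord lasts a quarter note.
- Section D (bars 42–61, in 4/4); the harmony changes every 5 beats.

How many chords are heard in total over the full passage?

82 chords

A: 12·3 = 36 beats, 36/2 = 18 chords.
B: 20·3 = 60 beats, 60/5 = 12 chords.
C: 9·4 = 36 beats, 36/1 = 36 chords.
D: 20·4 = 80 beats, 80/5 = 16 chords.
Total: 18 + 12 + 36 + 16 = 82.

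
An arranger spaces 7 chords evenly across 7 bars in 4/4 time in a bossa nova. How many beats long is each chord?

7 bars × 4 beats/bar = 28 beats total.
28 beats ÷ 7 chords = 4 beats per chord.
(That is a whole note.)

4 beats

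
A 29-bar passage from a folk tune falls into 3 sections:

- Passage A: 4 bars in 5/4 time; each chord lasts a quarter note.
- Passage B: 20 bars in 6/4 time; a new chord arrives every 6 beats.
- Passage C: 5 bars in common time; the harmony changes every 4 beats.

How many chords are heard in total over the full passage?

A has 20 beats and chords last 1 each, so 20 chords.
B has 120 beats and chords last 6 each, so 20 chords.
C has 20 beats and chords last 4 each, so 5 chords.
Total: 20 + 20 + 5 = 45.

45 chords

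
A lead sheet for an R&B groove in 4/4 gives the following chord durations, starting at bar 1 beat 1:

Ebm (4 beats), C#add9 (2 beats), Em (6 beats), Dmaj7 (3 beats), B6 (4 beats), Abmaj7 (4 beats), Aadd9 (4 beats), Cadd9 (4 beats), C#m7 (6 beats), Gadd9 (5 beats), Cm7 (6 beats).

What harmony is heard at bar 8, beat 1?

Cadd9

Beat 1 of bar 8 is beat (8−1)×4 + 1 = 29 overall.
Running totals: Ebm ends at 4, C#add9 ends at 6, Em ends at 12, Dmaj7 ends at 15, B6 ends at 19, Abmaj7 ends at 23, Aadd9 ends at 27, Cadd9 ends at 31.
Beat 29 falls within Cadd9.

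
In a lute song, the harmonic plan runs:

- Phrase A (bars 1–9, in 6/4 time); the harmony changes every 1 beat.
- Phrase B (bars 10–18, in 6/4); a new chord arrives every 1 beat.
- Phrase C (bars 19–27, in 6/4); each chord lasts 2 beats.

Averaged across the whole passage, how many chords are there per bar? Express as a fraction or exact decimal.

A: 9 bars of 6 beats is 54 beats; at 1 beat each that's 54 chords.
B: 9 bars of 6 beats is 54 beats; at 1 beat each that's 54 chords.
C: 9 bars of 6 beats is 54 beats; at 2 beats each that's 27 chords.
Overall: 135 chords over 27 bars → 135/27 = 5 chords per bar.

5 chords per bar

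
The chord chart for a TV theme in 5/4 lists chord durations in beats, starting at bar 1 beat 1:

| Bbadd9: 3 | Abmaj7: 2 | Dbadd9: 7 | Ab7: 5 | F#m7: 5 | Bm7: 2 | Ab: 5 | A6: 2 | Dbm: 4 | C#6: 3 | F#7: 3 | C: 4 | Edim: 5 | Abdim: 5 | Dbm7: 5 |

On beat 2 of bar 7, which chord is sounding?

Beat 2 of bar 7 is beat (7−1)×5 + 2 = 32 overall.
Running totals: Bbadd9 ends at 3, Abmaj7 ends at 5, Dbadd9 ends at 12, Ab7 ends at 17, F#m7 ends at 22, Bm7 ends at 24, Ab ends at 29, A6 ends at 31, Dbm ends at 35.
Beat 32 falls within Dbm.

Dbm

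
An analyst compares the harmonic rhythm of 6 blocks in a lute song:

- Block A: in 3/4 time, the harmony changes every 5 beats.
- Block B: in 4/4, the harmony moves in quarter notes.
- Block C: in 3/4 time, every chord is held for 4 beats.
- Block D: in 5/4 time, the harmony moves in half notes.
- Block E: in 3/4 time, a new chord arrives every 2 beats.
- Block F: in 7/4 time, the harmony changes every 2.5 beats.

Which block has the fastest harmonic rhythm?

A: each chord is 5 beats in 3/4, so 0.6 per bar.
B: each chord is 1 beat in 4/4, so 4 per bar.
C: each chord is 4 beats in 3/4, so 0.75 per bar.
D: each chord is 2 beats in 5/4, so 2.5 per bar.
E: each chord is 2 beats in 3/4, so 1.5 per bar.
F: each chord is 2.5 beats in 7/4, so 2.8 per bar.
Fastest is B at 4 chords/bar.

Block B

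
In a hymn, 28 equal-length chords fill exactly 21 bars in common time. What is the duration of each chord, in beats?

3 beats

21 bars × 4 beats/bar = 84 beats total.
84 beats ÷ 28 chords = 3 beats per chord.
(That is a dotted half note.)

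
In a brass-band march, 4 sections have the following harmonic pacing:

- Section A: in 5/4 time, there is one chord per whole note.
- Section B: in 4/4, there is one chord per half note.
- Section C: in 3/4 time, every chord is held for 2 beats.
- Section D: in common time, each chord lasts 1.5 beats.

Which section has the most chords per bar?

Section D

A: each chord is 4 beats in 5/4, so 1.25 per bar.
B: each chord is 2 beats in 4/4, so 2 per bar.
C: each chord is 2 beats in 3/4, so 1.5 per bar.
D: each chord is 1.5 beats in 4/4, so 8/3 per bar.
Fastest is D at 8/3 chords/bar.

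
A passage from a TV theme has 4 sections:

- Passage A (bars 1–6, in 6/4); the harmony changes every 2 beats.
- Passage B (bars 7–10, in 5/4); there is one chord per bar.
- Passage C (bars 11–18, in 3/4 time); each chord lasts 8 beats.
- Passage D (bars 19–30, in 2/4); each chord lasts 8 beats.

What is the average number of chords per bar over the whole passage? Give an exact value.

A: 6 × 6 = 36 beats ÷ 2 = 18 chords.
B: 4 × 5 = 20 beats ÷ 5 = 4 chords.
C: 8 × 3 = 24 beats ÷ 8 = 3 chords.
D: 12 × 2 = 24 beats ÷ 8 = 3 chords.
Overall: 28 chords over 30 bars → 28/30 = 14/15 chords per bar.

14/15 chords per bar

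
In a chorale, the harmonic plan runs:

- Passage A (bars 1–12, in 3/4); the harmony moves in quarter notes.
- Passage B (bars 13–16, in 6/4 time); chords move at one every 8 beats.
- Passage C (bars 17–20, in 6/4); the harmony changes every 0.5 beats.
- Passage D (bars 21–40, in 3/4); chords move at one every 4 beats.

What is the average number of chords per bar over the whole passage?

A: 12 bars of 3 beats is 36 beats; at 1 beat each that's 36 chords.
B: 4 bars of 6 beats is 24 beats; at 8 beats each that's 3 chords.
C: 4 bars of 6 beats is 24 beats; at 0.5 beats each that's 48 chords.
D: 20 bars of 3 beats is 60 beats; at 4 beats each that's 15 chords.
Overall: 102 chords over 40 bars → 102/40 = 2.55 chords per bar.

2.55 chords per bar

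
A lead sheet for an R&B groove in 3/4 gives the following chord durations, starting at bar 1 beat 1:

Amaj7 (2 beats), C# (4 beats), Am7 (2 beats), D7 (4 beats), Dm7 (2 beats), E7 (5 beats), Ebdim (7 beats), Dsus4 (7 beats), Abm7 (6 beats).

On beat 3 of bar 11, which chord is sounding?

Dsus4

Beat 3 of bar 11 is beat (11−1)×3 + 3 = 33 overall.
Running totals: Amaj7 ends at 2, C# ends at 6, Am7 ends at 8, D7 ends at 12, Dm7 ends at 14, E7 ends at 19, Ebdim ends at 26, Dsus4 ends at 33.
Beat 33 falls within Dsus4.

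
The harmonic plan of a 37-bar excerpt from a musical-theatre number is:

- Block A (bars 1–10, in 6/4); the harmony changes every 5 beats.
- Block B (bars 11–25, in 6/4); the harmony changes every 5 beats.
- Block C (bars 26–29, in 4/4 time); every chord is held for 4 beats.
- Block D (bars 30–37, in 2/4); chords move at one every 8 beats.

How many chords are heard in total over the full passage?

A: 10·6 = 60 beats, 60/5 = 12 chords.
B: 15·6 = 90 beats, 90/5 = 18 chords.
C: 4·4 = 16 beats, 16/4 = 4 chords.
D: 8·2 = 16 beats, 16/8 = 2 chords.
Total: 12 + 18 + 4 + 2 = 36.

36 chords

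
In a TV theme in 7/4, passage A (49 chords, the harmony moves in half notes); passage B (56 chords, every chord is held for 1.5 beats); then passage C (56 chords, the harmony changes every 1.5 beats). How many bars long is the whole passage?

38 bars

A: 49 × 2 = 98 beats = 14 bars.
B: 56 × 1.5 = 84 beats = 12 bars.
C: 56 × 1.5 = 84 beats = 12 bars.
Total: 14 + 12 + 12 = 38 bars.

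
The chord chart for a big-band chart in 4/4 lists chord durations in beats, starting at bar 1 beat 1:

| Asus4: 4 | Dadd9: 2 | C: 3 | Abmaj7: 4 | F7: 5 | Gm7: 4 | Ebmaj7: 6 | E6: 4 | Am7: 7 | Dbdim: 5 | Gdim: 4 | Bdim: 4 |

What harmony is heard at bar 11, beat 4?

Dbdim

Beat 4 of bar 11 is beat (11−1)×4 + 4 = 44 overall.
Running totals: Asus4 ends at 4, Dadd9 ends at 6, C ends at 9, Abmaj7 ends at 13, F7 ends at 18, Gm7 ends at 22, Ebmaj7 ends at 28, E6 ends at 32, Am7 ends at 39, Dbdim ends at 44.
Beat 44 falls within Dbdim.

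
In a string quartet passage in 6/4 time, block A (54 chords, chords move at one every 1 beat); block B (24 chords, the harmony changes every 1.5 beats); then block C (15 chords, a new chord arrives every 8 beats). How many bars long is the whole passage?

A: 54 × 1 = 54 beats = 9 bars.
B: 24 × 1.5 = 36 beats = 6 bars.
C: 15 × 8 = 120 beats = 20 bars.
Total: 9 + 6 + 20 = 35 bars.

35 bars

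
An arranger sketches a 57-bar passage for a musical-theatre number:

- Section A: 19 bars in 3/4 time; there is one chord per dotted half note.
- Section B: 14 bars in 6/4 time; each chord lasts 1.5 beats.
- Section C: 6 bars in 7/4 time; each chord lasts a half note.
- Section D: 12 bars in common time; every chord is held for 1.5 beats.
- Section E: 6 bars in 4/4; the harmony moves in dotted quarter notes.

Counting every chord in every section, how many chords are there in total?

A: 19·3 = 57 beats, 57/3 = 19 chords.
B: 14·6 = 84 beats, 84/1.5 = 56 chords.
C: 6·7 = 42 beats, 42/2 = 21 chords.
D: 12·4 = 48 beats, 48/1.5 = 32 chords.
E: 6·4 = 24 beats, 24/1.5 = 16 chords.
Total: 19 + 56 + 21 + 32 + 16 = 144.

144 chords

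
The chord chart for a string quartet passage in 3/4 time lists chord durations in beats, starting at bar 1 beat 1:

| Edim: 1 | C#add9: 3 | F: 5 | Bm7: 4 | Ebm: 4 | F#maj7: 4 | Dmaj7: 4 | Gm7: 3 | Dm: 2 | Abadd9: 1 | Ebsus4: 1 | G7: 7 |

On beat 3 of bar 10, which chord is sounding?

Dm

Beat 3 of bar 10 is beat (10−1)×3 + 3 = 30 overall.
Running totals: Edim ends at 1, C#add9 ends at 4, F ends at 9, Bm7 ends at 13, Ebm ends at 17, F#maj7 ends at 21, Dmaj7 ends at 25, Gm7 ends at 28, Dm ends at 30.
Beat 30 falls within Dm.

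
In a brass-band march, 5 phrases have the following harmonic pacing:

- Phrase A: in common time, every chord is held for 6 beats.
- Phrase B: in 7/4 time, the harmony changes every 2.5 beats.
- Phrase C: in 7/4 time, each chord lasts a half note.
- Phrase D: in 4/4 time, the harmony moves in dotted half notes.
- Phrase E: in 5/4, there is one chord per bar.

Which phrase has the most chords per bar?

Phrase C

A: each chord is 6 beats in 4/4, so 2/3 per bar.
B: each chord is 2.5 beats in 7/4, so 2.8 per bar.
C: each chord is 2 beats in 7/4, so 3.5 per bar.
D: each chord is 3 beats in 4/4, so 4/3 per bar.
E: each chord is 5 beats in 5/4, so 1 per bar.
Fastest is C at 3.5 chords/bar.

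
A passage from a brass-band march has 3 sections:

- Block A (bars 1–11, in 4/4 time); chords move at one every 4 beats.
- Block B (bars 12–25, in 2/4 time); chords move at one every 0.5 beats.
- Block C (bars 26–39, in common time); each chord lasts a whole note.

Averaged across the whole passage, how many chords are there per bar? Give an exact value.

27/13 chords per bar

A: 11 × 4 = 44 beats ÷ 4 = 11 chords.
B: 14 × 2 = 28 beats ÷ 0.5 = 56 chords.
C: 14 × 4 = 56 beats ÷ 4 = 14 chords.
Overall: 81 chords over 39 bars → 81/39 = 27/13 chords per bar.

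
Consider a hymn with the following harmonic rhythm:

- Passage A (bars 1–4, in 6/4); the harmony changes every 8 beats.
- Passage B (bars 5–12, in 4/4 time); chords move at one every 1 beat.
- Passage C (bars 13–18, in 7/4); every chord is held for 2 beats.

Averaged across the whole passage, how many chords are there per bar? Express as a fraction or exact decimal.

A: 4 bars of 6 beats is 24 beats; at 8 beats each that's 3 chords.
B: 8 bars of 4 beats is 32 beats; at 1 beat each that's 32 chords.
C: 6 bars of 7 beats is 42 beats; at 2 beats each that's 21 chords.
Overall: 56 chords over 18 bars → 56/18 = 28/9 chords per bar.

28/9 chords per bar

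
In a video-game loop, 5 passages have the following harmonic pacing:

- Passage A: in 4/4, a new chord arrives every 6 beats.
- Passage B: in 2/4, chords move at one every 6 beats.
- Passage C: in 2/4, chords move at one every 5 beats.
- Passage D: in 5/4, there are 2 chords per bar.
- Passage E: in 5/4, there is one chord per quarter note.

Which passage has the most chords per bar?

A: 4 beats/bar ÷ 6 beats/chord = 2/3 chords/bar.
B: 2 beats/bar ÷ 6 beats/chord = 1/3 chords/bar.
C: 2 beats/bar ÷ 5 beats/chord = 0.4 chords/bar.
D: 5 beats/bar ÷ 2.5 beats/chord = 2 chords/bar.
E: 5 beats/bar ÷ 1 beat/chord = 5 chords/bar.
Fastest is E at 5 chords/bar.

Passage E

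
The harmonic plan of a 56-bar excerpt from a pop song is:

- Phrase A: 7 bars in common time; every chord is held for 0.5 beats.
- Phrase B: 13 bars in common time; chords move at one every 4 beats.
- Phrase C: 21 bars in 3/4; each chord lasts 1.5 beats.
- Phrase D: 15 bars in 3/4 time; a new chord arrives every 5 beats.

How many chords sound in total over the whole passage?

A has 28 beats and chords last 0.5 each, so 56 chords.
B has 52 beats and chords last 4 each, so 13 chords.
C has 63 beats and chords last 1.5 each, so 42 chords.
D has 45 beats and chords last 5 each, so 9 chords.
Total: 56 + 13 + 42 + 9 = 120.

120 chords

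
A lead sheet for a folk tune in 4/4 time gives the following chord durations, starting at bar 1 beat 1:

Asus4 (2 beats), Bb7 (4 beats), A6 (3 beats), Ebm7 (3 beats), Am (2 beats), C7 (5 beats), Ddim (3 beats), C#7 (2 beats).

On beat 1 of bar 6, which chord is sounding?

Beat 1 of bar 6 is beat (6−1)×4 + 1 = 21 overall.
Running totals: Asus4 ends at 2, Bb7 ends at 6, A6 ends at 9, Ebm7 ends at 12, Am ends at 14, C7 ends at 19, Ddim ends at 22.
Beat 21 falls within Ddim.

Ddim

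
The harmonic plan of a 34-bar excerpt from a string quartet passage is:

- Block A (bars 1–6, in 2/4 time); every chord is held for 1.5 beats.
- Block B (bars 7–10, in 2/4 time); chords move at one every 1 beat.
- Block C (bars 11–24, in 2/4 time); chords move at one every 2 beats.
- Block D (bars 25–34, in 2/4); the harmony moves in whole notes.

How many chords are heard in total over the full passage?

A: 6 bars × 2 beats = 12 beats; 1.5 beats/chord → 8 chords.
B: 4 bars × 2 beats = 8 beats; 1 beat/chord → 8 chords.
C: 14 bars × 2 beats = 28 beats; 2 beats/chord → 14 chords.
D: 10 bars × 2 beats = 20 beats; 4 beats/chord → 5 chords.
Total: 8 + 8 + 14 + 5 = 35.

35 chords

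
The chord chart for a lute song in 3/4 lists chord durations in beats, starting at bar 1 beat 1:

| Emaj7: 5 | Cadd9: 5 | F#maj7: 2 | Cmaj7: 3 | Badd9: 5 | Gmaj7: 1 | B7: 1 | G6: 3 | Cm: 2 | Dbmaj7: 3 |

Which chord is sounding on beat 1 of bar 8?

Beat 1 of bar 8 is beat (8−1)×3 + 1 = 22 overall.
Running totals: Emaj7 ends at 5, Cadd9 ends at 10, F#maj7 ends at 12, Cmaj7 ends at 15, Badd9 ends at 20, Gmaj7 ends at 21, B7 ends at 22.
Beat 22 falls within B7.

B7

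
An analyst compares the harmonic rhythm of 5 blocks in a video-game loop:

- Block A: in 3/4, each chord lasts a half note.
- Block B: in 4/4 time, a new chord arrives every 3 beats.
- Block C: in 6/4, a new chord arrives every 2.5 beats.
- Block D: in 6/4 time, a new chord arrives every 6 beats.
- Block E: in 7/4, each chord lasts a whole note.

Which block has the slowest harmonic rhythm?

Block D

A: 3 beats/bar ÷ 2 beats/chord = 1.5 chords/bar.
B: 4 beats/bar ÷ 3 beats/chord = 4/3 chords/bar.
C: 6 beats/bar ÷ 2.5 beats/chord = 2.4 chords/bar.
D: 6 beats/bar ÷ 6 beats/chord = 1 chord/bar.
E: 7 beats/bar ÷ 4 beats/chord = 1.75 chords/bar.
Slowest is D at 1 chords/bar.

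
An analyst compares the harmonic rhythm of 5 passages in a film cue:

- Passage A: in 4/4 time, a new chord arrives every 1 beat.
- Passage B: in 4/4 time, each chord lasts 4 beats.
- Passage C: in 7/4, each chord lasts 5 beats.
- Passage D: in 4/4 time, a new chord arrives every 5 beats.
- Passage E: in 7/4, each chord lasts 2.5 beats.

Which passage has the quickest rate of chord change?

A: 4/1 = 4 chords/bar.
B: 4/4 = 1 chord/bar.
C: 7/5 = 1.4 chords/bar.
D: 4/5 = 0.8 chords/bar.
E: 7/2.5 = 2.8 chords/bar.
Fastest is A at 4 chords/bar.

Passage A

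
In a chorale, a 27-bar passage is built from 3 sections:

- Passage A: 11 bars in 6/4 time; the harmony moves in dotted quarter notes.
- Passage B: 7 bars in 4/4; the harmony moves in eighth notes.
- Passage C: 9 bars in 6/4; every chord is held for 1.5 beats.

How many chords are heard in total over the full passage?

A: 11 bars × 6 beats = 66 beats; 1.5 beats/chord → 44 chords.
B: 7 bars × 4 beats = 28 beats; 0.5 beats/chord → 56 chords.
C: 9 bars × 6 beats = 54 beats; 1.5 beats/chord → 36 chords.
Total: 44 + 56 + 36 = 136.

136 chords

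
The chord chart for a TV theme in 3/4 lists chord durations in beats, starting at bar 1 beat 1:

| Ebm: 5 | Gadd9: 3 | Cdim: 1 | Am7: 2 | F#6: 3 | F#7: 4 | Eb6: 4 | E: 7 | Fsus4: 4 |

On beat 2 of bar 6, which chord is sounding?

F#7

Beat 2 of bar 6 is beat (6−1)×3 + 2 = 17 overall.
Running totals: Ebm ends at 5, Gadd9 ends at 8, Cdim ends at 9, Am7 ends at 11, F#6 ends at 14, F#7 ends at 18.
Beat 17 falls within F#7.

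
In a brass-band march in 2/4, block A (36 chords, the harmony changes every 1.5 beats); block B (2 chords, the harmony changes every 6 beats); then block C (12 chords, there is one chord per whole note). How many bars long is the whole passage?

A: 36 × 1.5 = 54 beats = 27 bars.
B: 2 × 6 = 12 beats = 6 bars.
C: 12 × 4 = 48 beats = 24 bars.
Total: 27 + 6 + 24 = 57 bars.

57 bars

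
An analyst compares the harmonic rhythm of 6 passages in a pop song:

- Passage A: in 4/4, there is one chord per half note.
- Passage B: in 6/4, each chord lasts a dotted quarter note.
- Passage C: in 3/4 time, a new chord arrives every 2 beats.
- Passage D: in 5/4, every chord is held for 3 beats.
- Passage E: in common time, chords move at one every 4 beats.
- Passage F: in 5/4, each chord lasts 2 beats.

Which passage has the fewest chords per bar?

Passage E

A: each chord is 2 beats in 4/4, so 2 per bar.
B: each chord is 1.5 beats in 6/4, so 4 per bar.
C: each chord is 2 beats in 3/4, so 1.5 per bar.
D: each chord is 3 beats in 5/4, so 5/3 per bar.
E: each chord is 4 beats in 4/4, so 1 per bar.
F: each chord is 2 beats in 5/4, so 2.5 per bar.
Slowest is E at 1 chords/bar.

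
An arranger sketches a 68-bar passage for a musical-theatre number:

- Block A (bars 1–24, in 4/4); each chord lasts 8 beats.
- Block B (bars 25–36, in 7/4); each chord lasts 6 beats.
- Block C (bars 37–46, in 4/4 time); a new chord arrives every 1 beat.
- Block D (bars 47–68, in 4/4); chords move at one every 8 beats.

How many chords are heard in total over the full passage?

A: 24 bars × 4 beats = 96 beats; 8 beats/chord → 12 chords.
B: 12 bars × 7 beats = 84 beats; 6 beats/chord → 14 chords.
C: 10 bars × 4 beats = 40 beats; 1 beat/chord → 40 chords.
D: 22 bars × 4 beats = 88 beats; 8 beats/chord → 11 chords.
Total: 12 + 14 + 40 + 11 = 77.

77 chords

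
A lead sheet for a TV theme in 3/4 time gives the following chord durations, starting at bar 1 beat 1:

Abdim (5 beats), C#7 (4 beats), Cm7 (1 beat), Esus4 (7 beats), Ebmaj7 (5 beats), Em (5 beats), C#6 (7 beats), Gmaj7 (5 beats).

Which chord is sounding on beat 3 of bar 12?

Gmaj7

Beat 3 of bar 12 is beat (12−1)×3 + 3 = 36 overall.
Running totals: Abdim ends at 5, C#7 ends at 9, Cm7 ends at 10, Esus4 ends at 17, Ebmaj7 ends at 22, Em ends at 27, C#6 ends at 34, Gmaj7 ends at 39.
Beat 36 falls within Gmaj7.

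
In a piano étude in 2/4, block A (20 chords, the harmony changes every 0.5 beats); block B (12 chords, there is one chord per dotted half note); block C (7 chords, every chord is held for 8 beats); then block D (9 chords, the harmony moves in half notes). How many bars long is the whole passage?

A: 20 × 0.5 = 10 beats = 5 bars.
B: 12 × 3 = 36 beats = 18 bars.
C: 7 × 8 = 56 beats = 28 bars.
D: 9 × 2 = 18 beats = 9 bars.
Total: 5 + 18 + 28 + 9 = 60 bars.

60 bars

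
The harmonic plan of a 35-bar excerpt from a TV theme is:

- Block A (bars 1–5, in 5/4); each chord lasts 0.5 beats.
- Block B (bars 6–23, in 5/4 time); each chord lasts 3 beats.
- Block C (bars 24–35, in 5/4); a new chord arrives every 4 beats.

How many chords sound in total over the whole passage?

95 chords

A: 5·5 = 25 beats, 25/0.5 = 50 chords.
B: 18·5 = 90 beats, 90/3 = 30 chords.
C: 12·5 = 60 beats, 60/4 = 15 chords.
Total: 50 + 30 + 15 = 95.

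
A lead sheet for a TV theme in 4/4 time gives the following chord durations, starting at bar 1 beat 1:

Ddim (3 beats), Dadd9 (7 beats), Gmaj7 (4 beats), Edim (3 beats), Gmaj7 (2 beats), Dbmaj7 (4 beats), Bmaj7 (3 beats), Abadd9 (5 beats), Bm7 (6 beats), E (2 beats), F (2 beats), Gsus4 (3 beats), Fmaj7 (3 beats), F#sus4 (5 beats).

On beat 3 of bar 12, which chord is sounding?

Beat 3 of bar 12 is beat (12−1)×4 + 3 = 47 overall.
Running totals: Ddim ends at 3, Dadd9 ends at 10, Gmaj7 ends at 14, Edim ends at 17, Gmaj7 ends at 19, Dbmaj7 ends at 23, Bmaj7 ends at 26, Abadd9 ends at 31, Bm7 ends at 37, E ends at 39, F ends at 41, Gsus4 ends at 44, Fmaj7 ends at 47.
Beat 47 falls within Fmaj7.

Fmaj7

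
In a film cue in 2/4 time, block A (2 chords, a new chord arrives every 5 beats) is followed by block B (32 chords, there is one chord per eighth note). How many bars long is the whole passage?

A: 2 × 5 = 10 beats = 5 bars.
B: 32 × 0.5 = 16 beats = 8 bars.
Total: 5 + 8 = 13 bars.

13 bars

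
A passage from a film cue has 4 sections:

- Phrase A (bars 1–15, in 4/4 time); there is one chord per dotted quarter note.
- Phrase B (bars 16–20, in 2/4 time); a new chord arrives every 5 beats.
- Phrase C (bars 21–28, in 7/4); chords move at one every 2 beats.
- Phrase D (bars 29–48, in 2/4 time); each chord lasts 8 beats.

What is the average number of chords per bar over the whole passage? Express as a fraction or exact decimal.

25/16 chords per bar

A: 15 × 4 = 60 beats ÷ 1.5 = 40 chords.
B: 5 × 2 = 10 beats ÷ 5 = 2 chords.
C: 8 × 7 = 56 beats ÷ 2 = 28 chords.
D: 20 × 2 = 40 beats ÷ 8 = 5 chords.
Overall: 75 chords over 48 bars → 75/48 = 25/16 chords per bar.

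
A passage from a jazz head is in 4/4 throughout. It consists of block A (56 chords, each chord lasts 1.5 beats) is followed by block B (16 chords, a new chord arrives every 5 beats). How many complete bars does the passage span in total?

A: 56 × 1.5 = 84 beats = 21 bars.
B: 16 × 5 = 80 beats = 20 bars.
Total: 21 + 20 = 41 bars.

41 bars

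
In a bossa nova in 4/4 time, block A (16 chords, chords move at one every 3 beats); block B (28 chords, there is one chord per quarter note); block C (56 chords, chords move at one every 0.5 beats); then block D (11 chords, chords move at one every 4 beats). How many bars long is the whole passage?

A: 16 × 3 = 48 beats = 12 bars.
B: 28 × 1 = 28 beats = 7 bars.
C: 56 × 0.5 = 28 beats = 7 bars.
D: 11 × 4 = 44 beats = 11 bars.
Total: 12 + 7 + 7 + 11 = 37 bars.

37 bars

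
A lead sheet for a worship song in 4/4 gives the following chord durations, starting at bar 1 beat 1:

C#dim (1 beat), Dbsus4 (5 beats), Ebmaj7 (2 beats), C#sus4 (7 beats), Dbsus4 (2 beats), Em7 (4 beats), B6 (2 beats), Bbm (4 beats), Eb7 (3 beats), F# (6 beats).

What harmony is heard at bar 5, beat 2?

Beat 2 of bar 5 is beat (5−1)×4 + 2 = 18 overall.
Running totals: C#dim ends at 1, Dbsus4 ends at 6, Ebmaj7 ends at 8, C#sus4 ends at 15, Dbsus4 ends at 17, Em7 ends at 21.
Beat 18 falls within Em7.

Em7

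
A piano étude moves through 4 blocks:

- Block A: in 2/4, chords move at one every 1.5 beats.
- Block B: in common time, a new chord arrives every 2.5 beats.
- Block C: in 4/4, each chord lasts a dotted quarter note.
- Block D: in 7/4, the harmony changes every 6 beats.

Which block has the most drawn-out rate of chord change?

Block D

A: 2/1.5 = 4/3 chords/bar.
B: 4/2.5 = 1.6 chords/bar.
C: 4/1.5 = 8/3 chords/bar.
D: 7/6 = 7/6 chords/bar.
Slowest is D at 7/6 chords/bar.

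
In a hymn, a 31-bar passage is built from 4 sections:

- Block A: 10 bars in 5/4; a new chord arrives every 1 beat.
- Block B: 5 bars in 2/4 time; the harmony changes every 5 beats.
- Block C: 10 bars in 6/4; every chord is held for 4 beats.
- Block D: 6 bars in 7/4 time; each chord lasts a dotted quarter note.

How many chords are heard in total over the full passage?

A has 50 beats and chords last 1 each, so 50 chords.
B has 10 beats and chords last 5 each, so 2 chords.
C has 60 beats and chords last 4 each, so 15 chords.
D has 42 beats and chords last 1.5 each, so 28 chords.
Total: 50 + 2 + 15 + 28 = 95.

95 chords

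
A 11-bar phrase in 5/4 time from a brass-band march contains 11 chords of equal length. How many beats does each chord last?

5 beats

11 bars × 5 beats/bar = 55 beats total.
55 beats ÷ 11 chords = 5 beats per chord.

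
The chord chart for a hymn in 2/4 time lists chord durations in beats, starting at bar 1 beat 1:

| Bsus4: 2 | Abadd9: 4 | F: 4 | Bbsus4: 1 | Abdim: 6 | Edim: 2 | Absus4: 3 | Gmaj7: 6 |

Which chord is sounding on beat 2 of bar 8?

Abdim

Beat 2 of bar 8 is beat (8−1)×2 + 2 = 16 overall.
Running totals: Bsus4 ends at 2, Abadd9 ends at 6, F ends at 10, Bbsus4 ends at 11, Abdim ends at 17.
Beat 16 falls within Abdim.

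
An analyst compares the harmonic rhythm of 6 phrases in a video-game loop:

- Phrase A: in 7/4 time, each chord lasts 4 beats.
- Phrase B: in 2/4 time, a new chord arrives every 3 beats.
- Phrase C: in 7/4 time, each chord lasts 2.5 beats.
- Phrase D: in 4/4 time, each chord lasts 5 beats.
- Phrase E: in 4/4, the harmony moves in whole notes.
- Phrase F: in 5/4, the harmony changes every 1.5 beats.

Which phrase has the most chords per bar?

A: each chord is 4 beats in 7/4, so 1.75 per bar.
B: each chord is 3 beats in 2/4, so 2/3 per bar.
C: each chord is 2.5 beats in 7/4, so 2.8 per bar.
D: each chord is 5 beats in 4/4, so 0.8 per bar.
E: each chord is 4 beats in 4/4, so 1 per bar.
F: each chord is 1.5 beats in 5/4, so 10/3 per bar.
Fastest is F at 10/3 chords/bar.

Phrase F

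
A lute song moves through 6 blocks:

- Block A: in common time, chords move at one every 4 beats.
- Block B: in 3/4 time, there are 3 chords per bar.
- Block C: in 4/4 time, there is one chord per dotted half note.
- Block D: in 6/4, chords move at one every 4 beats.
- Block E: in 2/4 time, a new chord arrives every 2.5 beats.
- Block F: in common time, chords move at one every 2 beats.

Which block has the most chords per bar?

Block B

A: each chord is 4 beats in 4/4, so 1 per bar.
B: each chord is 1 beat in 3/4, so 3 per bar.
C: each chord is 3 beats in 4/4, so 4/3 per bar.
D: each chord is 4 beats in 6/4, so 1.5 per bar.
E: each chord is 2.5 beats in 2/4, so 0.8 per bar.
F: each chord is 2 beats in 4/4, so 2 per bar.
Fastest is B at 3 chords/bar.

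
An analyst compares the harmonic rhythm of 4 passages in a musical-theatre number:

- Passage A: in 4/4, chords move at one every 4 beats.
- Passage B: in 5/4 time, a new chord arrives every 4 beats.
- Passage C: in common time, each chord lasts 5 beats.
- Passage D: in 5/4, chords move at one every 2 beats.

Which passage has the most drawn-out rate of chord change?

Passage C

A: each chord is 4 beats in 4/4, so 1 per bar.
B: each chord is 4 beats in 5/4, so 1.25 per bar.
C: each chord is 5 beats in 4/4, so 0.8 per bar.
D: each chord is 2 beats in 5/4, so 2.5 per bar.
Slowest is C at 0.8 chords/bar.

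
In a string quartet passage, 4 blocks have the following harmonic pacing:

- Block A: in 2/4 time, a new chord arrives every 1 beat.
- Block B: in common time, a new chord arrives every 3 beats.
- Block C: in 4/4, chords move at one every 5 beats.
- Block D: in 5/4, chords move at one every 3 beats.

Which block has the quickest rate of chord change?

Block A

A: 2/1 = 2 chords/bar.
B: 4/3 = 4/3 chords/bar.
C: 4/5 = 0.8 chords/bar.
D: 5/3 = 5/3 chords/bar.
Fastest is A at 2 chords/bar.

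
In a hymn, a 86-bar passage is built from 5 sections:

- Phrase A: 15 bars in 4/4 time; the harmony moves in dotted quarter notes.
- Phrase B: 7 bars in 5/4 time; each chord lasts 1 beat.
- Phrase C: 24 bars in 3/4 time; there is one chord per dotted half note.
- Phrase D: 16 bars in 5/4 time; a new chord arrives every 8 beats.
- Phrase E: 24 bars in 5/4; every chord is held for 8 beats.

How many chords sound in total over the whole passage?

124 chords

A has 60 beats and chords last 1.5 each, so 40 chords.
B has 35 beats and chords last 1 each, so 35 chords.
C has 72 beats and chords last 3 each, so 24 chords.
D has 80 beats and chords last 8 each, so 10 chords.
E has 120 beats and chords last 8 each, so 15 chords.
Total: 40 + 35 + 24 + 10 + 15 = 124.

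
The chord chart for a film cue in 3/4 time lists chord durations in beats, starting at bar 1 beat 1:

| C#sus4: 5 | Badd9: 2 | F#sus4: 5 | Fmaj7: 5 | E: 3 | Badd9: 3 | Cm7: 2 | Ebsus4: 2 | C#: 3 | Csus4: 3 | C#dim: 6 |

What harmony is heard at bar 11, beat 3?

Csus4

Beat 3 of bar 11 is beat (11−1)×3 + 3 = 33 overall.
Running totals: C#sus4 ends at 5, Badd9 ends at 7, F#sus4 ends at 12, Fmaj7 ends at 17, E ends at 20, Badd9 ends at 23, Cm7 ends at 25, Ebsus4 ends at 27, C# ends at 30, Csus4 ends at 33.
Beat 33 falls within Csus4.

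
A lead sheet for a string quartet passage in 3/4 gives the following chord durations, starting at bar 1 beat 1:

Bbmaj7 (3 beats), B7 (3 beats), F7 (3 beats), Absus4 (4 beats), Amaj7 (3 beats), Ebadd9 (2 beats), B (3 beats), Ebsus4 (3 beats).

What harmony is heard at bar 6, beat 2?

Ebadd9

Beat 2 of bar 6 is beat (6−1)×3 + 2 = 17 overall.
Running totals: Bbmaj7 ends at 3, B7 ends at 6, F7 ends at 9, Absus4 ends at 13, Amaj7 ends at 16, Ebadd9 ends at 18.
Beat 17 falls within Ebadd9.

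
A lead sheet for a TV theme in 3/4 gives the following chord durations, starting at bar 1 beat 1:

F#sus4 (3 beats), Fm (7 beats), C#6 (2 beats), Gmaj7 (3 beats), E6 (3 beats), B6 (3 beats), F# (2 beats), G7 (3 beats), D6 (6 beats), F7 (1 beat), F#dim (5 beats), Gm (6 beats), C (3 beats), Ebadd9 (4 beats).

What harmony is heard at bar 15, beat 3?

C

Beat 3 of bar 15 is beat (15−1)×3 + 3 = 45 overall.
Running totals: F#sus4 ends at 3, Fm ends at 10, C#6 ends at 12, Gmaj7 ends at 15, E6 ends at 18, B6 ends at 21, F# ends at 23, G7 ends at 26, D6 ends at 32, F7 ends at 33, F#dim ends at 38, Gm ends at 44, C ends at 47.
Beat 45 falls within C.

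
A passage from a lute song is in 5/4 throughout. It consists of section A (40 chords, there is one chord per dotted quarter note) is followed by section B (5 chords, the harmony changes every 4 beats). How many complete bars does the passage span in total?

A: 40 × 1.5 = 60 beats = 12 bars.
B: 5 × 4 = 20 beats = 4 bars.
Total: 12 + 4 = 16 bars.

16 bars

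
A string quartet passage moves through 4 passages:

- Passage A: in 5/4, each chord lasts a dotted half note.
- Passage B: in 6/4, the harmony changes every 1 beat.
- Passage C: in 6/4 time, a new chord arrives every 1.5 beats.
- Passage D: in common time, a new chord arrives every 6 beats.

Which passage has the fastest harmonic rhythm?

Passage B

A: 5/3 = 5/3 chords/bar.
B: 6/1 = 6 chords/bar.
C: 6/1.5 = 4 chords/bar.
D: 4/6 = 2/3 chords/bar.
Fastest is B at 6 chords/bar.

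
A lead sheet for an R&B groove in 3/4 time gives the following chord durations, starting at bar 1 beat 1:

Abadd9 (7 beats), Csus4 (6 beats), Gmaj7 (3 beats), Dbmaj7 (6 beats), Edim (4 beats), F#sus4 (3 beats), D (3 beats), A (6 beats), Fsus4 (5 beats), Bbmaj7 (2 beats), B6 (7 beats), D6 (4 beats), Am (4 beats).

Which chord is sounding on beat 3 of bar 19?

Am

Beat 3 of bar 19 is beat (19−1)×3 + 3 = 57 overall.
Running totals: Abadd9 ends at 7, Csus4 ends at 13, Gmaj7 ends at 16, Dbmaj7 ends at 22, Edim ends at 26, F#sus4 ends at 29, D ends at 32, A ends at 38, Fsus4 ends at 43, Bbmaj7 ends at 45, B6 ends at 52, D6 ends at 56, Am ends at 60.
Beat 57 falls within Am.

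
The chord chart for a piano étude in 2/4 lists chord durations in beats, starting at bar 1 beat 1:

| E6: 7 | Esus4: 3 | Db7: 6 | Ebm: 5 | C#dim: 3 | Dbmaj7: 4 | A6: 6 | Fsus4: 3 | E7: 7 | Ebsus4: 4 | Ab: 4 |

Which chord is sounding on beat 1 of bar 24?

Ebsus4

Beat 1 of bar 24 is beat (24−1)×2 + 1 = 47 overall.
Running totals: E6 ends at 7, Esus4 ends at 10, Db7 ends at 16, Ebm ends at 21, C#dim ends at 24, Dbmaj7 ends at 28, A6 ends at 34, Fsus4 ends at 37, E7 ends at 44, Ebsus4 ends at 48.
Beat 47 falls within Ebsus4.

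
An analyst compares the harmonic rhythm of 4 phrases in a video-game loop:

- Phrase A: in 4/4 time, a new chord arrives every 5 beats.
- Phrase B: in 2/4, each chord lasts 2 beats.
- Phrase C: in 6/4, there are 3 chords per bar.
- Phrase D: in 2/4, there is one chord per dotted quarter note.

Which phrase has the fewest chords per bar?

Phrase A

A: 4 beats/bar ÷ 5 beats/chord = 0.8 chords/bar.
B: 2 beats/bar ÷ 2 beats/chord = 1 chord/bar.
C: 6 beats/bar ÷ 2 beats/chord = 3 chords/bar.
D: 2 beats/bar ÷ 1.5 beats/chord = 4/3 chords/bar.
Slowest is A at 0.8 chords/bar.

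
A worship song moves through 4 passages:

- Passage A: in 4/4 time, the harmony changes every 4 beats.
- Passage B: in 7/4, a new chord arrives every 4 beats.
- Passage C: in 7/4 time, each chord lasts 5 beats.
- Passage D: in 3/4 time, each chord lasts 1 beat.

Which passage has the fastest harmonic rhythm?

A: 4 beats/bar ÷ 4 beats/chord = 1 chord/bar.
B: 7 beats/bar ÷ 4 beats/chord = 1.75 chords/bar.
C: 7 beats/bar ÷ 5 beats/chord = 1.4 chords/bar.
D: 3 beats/bar ÷ 1 beat/chord = 3 chords/bar.
Fastest is D at 3 chords/bar.

Passage D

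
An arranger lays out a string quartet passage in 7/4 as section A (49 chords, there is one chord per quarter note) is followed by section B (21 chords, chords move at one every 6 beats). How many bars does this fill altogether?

A: 49 × 1 = 49 beats = 7 bars.
B: 21 × 6 = 126 beats = 18 bars.
Total: 7 + 18 = 25 bars.

25 bars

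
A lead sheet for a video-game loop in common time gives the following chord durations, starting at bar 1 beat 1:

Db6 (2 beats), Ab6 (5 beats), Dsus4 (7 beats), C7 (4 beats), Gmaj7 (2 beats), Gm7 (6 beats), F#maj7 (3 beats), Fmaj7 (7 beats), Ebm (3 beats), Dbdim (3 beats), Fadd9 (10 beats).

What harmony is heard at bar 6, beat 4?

Gm7

Beat 4 of bar 6 is beat (6−1)×4 + 4 = 24 overall.
Running totals: Db6 ends at 2, Ab6 ends at 7, Dsus4 ends at 14, C7 ends at 18, Gmaj7 ends at 20, Gm7 ends at 26.
Beat 24 falls within Gm7.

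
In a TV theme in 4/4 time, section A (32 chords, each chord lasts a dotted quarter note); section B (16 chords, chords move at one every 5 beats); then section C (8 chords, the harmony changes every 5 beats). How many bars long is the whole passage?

42 bars

A: 32 × 1.5 = 48 beats = 12 bars.
B: 16 × 5 = 80 beats = 20 bars.
C: 8 × 5 = 40 beats = 10 bars.
Total: 12 + 20 + 10 = 42 bars.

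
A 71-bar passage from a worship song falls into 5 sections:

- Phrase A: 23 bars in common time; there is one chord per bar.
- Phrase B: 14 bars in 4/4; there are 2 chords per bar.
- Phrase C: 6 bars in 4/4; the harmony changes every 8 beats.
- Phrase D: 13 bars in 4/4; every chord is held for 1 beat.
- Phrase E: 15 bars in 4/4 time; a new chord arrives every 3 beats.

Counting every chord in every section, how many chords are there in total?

A: 23 bars × 4 beats = 92 beats; 4 beats/chord → 23 chords.
B: 14 bars × 4 beats = 56 beats; 2 beats/chord → 28 chords.
C: 6 bars × 4 beats = 24 beats; 8 beats/chord → 3 chords.
D: 13 bars × 4 beats = 52 beats; 1 beat/chord → 52 chords.
E: 15 bars × 4 beats = 60 beats; 3 beats/chord → 20 chords.
Total: 23 + 28 + 3 + 52 + 20 = 126.

126 chords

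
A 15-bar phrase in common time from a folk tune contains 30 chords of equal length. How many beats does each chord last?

2 beats

15 bars × 4 beats/bar = 60 beats total.
60 beats ÷ 30 chords = 2 beats per chord.
(That is a half note.)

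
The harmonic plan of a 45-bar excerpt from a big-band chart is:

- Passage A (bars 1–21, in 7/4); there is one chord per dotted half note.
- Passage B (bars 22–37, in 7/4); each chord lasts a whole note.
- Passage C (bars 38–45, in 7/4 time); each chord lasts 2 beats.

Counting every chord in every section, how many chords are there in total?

105 chords

A: 21·7 = 147 beats, 147/3 = 49 chords.
B: 16·7 = 112 beats, 112/4 = 28 chords.
C: 8·7 = 56 beats, 56/2 = 28 chords.
Total: 49 + 28 + 28 = 105.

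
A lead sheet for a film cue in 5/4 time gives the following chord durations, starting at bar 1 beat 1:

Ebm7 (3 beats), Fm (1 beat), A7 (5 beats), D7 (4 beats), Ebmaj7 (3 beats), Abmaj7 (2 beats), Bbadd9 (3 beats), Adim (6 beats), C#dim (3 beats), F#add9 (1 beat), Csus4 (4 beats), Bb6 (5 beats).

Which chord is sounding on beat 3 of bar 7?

Beat 3 of bar 7 is beat (7−1)×5 + 3 = 33 overall.
Running totals: Ebm7 ends at 3, Fm ends at 4, A7 ends at 9, D7 ends at 13, Ebmaj7 ends at 16, Abmaj7 ends at 18, Bbadd9 ends at 21, Adim ends at 27, C#dim ends at 30, F#add9 ends at 31, Csus4 ends at 35.
Beat 33 falls within Csus4.

Csus4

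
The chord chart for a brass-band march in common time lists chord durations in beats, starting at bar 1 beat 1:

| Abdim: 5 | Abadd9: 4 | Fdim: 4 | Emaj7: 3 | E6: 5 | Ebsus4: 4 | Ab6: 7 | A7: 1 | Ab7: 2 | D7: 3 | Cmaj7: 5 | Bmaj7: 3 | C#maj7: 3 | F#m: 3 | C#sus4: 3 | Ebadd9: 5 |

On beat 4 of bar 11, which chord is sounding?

Bmaj7

Beat 4 of bar 11 is beat (11−1)×4 + 4 = 44 overall.
Running totals: Abdim ends at 5, Abadd9 ends at 9, Fdim ends at 13, Emaj7 ends at 16, E6 ends at 21, Ebsus4 ends at 25, Ab6 ends at 32, A7 ends at 33, Ab7 ends at 35, D7 ends at 38, Cmaj7 ends at 43, Bmaj7 ends at 46.
Beat 44 falls within Bmaj7.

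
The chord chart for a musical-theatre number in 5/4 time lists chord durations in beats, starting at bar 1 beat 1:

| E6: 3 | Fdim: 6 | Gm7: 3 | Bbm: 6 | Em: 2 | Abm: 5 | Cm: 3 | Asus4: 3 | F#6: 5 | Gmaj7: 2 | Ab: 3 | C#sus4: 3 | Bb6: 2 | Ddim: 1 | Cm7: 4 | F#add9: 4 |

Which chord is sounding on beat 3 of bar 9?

C#sus4

Beat 3 of bar 9 is beat (9−1)×5 + 3 = 43 overall.
Running totals: E6 ends at 3, Fdim ends at 9, Gm7 ends at 12, Bbm ends at 18, Em ends at 20, Abm ends at 25, Cm ends at 28, Asus4 ends at 31, F#6 ends at 36, Gmaj7 ends at 38, Ab ends at 41, C#sus4 ends at 44.
Beat 43 falls within C#sus4.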